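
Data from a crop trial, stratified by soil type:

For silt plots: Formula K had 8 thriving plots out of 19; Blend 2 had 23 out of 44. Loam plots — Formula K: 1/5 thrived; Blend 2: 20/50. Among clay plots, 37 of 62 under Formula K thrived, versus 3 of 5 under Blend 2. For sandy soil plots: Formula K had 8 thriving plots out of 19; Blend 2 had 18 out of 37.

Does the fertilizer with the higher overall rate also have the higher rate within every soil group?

Silt: Formula K 8/19 = 42.1%, Blend 2 23/44 = 52.3% → Blend 2
Loam: Formula K 1/5 = 20.0%, Blend 2 20/50 = 40.0% → Blend 2
Clay: Formula K 37/62 = 59.7%, Blend 2 3/5 = 60.0% → Blend 2
Sandy soil: Formula K 8/19 = 42.1%, Blend 2 18/37 = 48.6% → Blend 2
Overall: Formula K 54/105 = 51.4%, Blend 2 64/136 = 47.1% → Formula K
Blend 2 wins each soil group but Formula K wins overall — the comparison reverses. Blend 2's plots skew toward loam, which has a lower base rate.

No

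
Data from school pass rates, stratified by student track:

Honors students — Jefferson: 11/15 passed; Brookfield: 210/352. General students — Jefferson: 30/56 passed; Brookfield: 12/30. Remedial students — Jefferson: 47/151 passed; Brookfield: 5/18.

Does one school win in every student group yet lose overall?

Yes

Honors: Jefferson 11/15 = 73.3%, Brookfield 210/352 = 59.7% → Jefferson
General: Jefferson 30/56 = 53.6%, Brookfield 12/30 = 40.0% → Jefferson
Remedial: Jefferson 47/151 = 31.1%, Brookfield 5/18 = 27.8% → Jefferson
Overall: Jefferson 88/222 = 39.6%, Brookfield 227/400 = 56.8% → Brookfield
Jefferson wins each student group but Brookfield wins overall — the comparison reverses. Jefferson's students skew toward remedial, which has a lower base rate.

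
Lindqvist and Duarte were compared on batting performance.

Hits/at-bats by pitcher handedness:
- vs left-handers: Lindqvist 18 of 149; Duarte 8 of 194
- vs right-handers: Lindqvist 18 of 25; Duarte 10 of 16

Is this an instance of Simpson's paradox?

No

Vs left-handers: Lindqvist 18/149 = 12.1%, Duarte 8/194 = 4.1% → Lindqvist
Vs right-handers: Lindqvist 18/25 = 72.0%, Duarte 10/16 = 62.5% → Lindqvist
Overall: Lindqvist 36/174 = 20.7%, Duarte 18/210 = 8.6% → Lindqvist
Lindqvist wins overall and in every pitcher group — no reversal.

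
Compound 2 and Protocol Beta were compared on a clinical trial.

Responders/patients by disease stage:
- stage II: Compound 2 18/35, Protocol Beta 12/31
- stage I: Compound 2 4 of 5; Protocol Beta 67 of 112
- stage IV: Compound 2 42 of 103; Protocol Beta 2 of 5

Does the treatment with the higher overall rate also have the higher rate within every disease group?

No

Stage II: Compound 2 18/35 = 51.4%, Protocol Beta 12/31 = 38.7% → Compound 2
Stage I: Compound 2 4/5 = 80.0%, Protocol Beta 67/112 = 59.8% → Compound 2
Stage IV: Compound 2 42/103 = 40.8%, Protocol Beta 2/5 = 40.0% → Compound 2
Overall: Compound 2 64/143 = 44.8%, Protocol Beta 81/148 = 54.7% → Protocol Beta
Compound 2 wins each disease group but Protocol Beta wins overall — the comparison reverses. Compound 2's patients skew toward stage IV, which has a lower base rate.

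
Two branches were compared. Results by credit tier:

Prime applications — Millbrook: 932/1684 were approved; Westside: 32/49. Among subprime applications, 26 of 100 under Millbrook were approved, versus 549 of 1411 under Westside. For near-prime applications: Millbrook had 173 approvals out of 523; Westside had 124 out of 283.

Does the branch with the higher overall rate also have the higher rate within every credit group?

No

Prime: Millbrook 932/1684 = 55.3%, Westside 32/49 = 65.3% → Westside
Subprime: Millbrook 26/100 = 26.0%, Westside 549/1411 = 38.9% → Westside
Near-prime: Millbrook 173/523 = 33.1%, Westside 124/283 = 43.8% → Westside
Overall: Millbrook 1131/2307 = 49.0%, Westside 705/1743 = 40.4% → Millbrook
Westside wins each credit group but Millbrook wins overall — the comparison reverses. Westside's applications skew toward subprime, which has a lower base rate.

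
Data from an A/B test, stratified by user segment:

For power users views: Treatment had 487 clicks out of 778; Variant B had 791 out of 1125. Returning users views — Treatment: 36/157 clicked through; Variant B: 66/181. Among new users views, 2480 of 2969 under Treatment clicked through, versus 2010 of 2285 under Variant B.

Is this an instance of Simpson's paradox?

Power users: Treatment 487/778 = 62.6%, Variant B 791/1125 = 70.3% → Variant B
Returning users: Treatment 36/157 = 22.9%, Variant B 66/181 = 36.5% → Variant B
New users: Treatment 2480/2969 = 83.5%, Variant B 2010/2285 = 88.0% → Variant B
Overall: Treatment 3003/3904 = 76.9%, Variant B 2867/3591 = 79.8% → Variant B
Variant B wins overall and in every user group — no reversal.

No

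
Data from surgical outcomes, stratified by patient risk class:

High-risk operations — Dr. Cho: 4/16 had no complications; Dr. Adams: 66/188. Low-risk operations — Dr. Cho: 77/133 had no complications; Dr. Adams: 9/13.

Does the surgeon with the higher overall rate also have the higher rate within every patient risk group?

High-risk: Dr. Cho 4/16 = 25.0%, Dr. Adams 66/188 = 35.1% → Dr. Adams
Low-risk: Dr. Cho 77/133 = 57.9%, Dr. Adams 9/13 = 69.2% → Dr. Adams
Overall: Dr. Cho 81/149 = 54.4%, Dr. Adams 75/201 = 37.3% → Dr. Cho
Dr. Adams wins each patient risk group but Dr. Cho wins overall — the comparison reverses. Dr. Adams's operations skew toward high-risk, which has a lower base rate.

No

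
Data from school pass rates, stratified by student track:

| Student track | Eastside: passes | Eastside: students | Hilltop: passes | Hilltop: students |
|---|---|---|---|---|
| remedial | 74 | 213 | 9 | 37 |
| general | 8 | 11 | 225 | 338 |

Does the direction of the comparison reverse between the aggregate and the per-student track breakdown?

Yes

Remedial: Eastside 74/213 = 34.7%, Hilltop 9/37 = 24.3% → Eastside
General: Eastside 8/11 = 72.7%, Hilltop 225/338 = 66.6% → Eastside
Overall: Eastside 82/224 = 36.6%, Hilltop 234/375 = 62.4% → Hilltop
Eastside wins each student group but Hilltop wins overall — the comparison reverses. Eastside's students skew toward remedial, which has a lower base rate.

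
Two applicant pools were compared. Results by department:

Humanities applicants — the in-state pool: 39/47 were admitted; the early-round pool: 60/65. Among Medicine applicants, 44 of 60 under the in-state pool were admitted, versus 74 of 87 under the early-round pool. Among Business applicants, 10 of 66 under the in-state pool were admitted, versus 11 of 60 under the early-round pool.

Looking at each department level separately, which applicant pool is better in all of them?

Humanities: the in-state pool 39/47 = 83.0%, the early-round pool 60/65 = 92.3% → the early-round pool
Medicine: the in-state pool 44/60 = 73.3%, the early-round pool 74/87 = 85.1% → the early-round pool
Business: the in-state pool 10/66 = 15.2%, the early-round pool 11/60 = 18.3% → the early-round pool
The early-round pool has the higher rate in all 3 groups.

the early-round pool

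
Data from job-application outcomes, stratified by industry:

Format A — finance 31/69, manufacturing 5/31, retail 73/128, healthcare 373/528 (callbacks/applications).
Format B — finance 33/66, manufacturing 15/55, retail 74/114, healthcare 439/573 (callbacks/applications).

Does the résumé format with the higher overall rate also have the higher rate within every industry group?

Yes

Finance: Format A 31/69 = 44.9%, Format B 33/66 = 50.0% → Format B
Manufacturing: Format A 5/31 = 16.1%, Format B 15/55 = 27.3% → Format B
Retail: Format A 73/128 = 57.0%, Format B 74/114 = 64.9% → Format B
Healthcare: Format A 373/528 = 70.6%, Format B 439/573 = 76.6% → Format B
Overall: Format A 482/756 = 63.8%, Format B 561/808 = 69.4% → Format B
Format B wins overall and in every industry group — no reversal.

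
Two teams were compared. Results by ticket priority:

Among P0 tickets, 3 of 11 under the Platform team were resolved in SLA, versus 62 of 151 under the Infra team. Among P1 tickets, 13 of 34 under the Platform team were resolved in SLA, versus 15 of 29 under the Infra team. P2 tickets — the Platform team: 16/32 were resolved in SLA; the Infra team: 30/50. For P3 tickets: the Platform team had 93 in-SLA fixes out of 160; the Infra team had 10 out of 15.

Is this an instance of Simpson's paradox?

P0: the Platform team 3/11 = 27.3%, the Infra team 62/151 = 41.1% → the Infra team
P1: the Platform team 13/34 = 38.2%, the Infra team 15/29 = 51.7% → the Infra team
P2: the Platform team 16/32 = 50.0%, the Infra team 30/50 = 60.0% → the Infra team
P3: the Platform team 93/160 = 58.1%, the Infra team 10/15 = 66.7% → the Infra team
Overall: the Platform team 125/237 = 52.7%, the Infra team 117/245 = 47.8% → the Platform team
The Infra team wins each ticket group but the Platform team wins overall — the comparison reverses. The Infra team's tickets skew toward P0, which has a lower base rate.

Yes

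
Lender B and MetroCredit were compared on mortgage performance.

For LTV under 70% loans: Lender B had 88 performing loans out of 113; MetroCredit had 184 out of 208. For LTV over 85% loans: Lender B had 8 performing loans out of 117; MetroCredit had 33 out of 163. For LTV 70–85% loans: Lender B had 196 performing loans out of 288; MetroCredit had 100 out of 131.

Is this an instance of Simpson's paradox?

LTV under 70%: Lender B 88/113 = 77.9%, MetroCredit 184/208 = 88.5% → MetroCredit
LTV over 85%: Lender B 8/117 = 6.8%, MetroCredit 33/163 = 20.2% → MetroCredit
LTV 70–85%: Lender B 196/288 = 68.1%, MetroCredit 100/131 = 76.3% → MetroCredit
Overall: Lender B 292/518 = 56.4%, MetroCredit 317/502 = 63.1% → MetroCredit
MetroCredit wins overall and in every loan-to-value group — no reversal.

No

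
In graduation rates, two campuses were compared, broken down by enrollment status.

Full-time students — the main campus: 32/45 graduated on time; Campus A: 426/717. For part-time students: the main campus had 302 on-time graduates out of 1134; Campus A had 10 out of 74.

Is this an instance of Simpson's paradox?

Yes

Full-time: the main campus 32/45 = 71.1%, Campus A 426/717 = 59.4% → the main campus
Part-time: the main campus 302/1134 = 26.6%, Campus A 10/74 = 13.5% → the main campus
Overall: the main campus 334/1179 = 28.3%, Campus A 436/791 = 55.1% → Campus A
The main campus wins each enrollment group but Campus A wins overall — the comparison reverses. The main campus's students skew toward part-time, which has a lower base rate.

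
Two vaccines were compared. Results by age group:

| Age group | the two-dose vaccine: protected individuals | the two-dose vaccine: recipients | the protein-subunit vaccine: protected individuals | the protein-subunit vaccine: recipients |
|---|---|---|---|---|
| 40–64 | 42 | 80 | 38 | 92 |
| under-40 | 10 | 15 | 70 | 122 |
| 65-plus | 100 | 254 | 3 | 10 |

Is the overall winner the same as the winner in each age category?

40–64: the two-dose vaccine 42/80 = 52.5%, the protein-subunit vaccine 38/92 = 41.3% → the two-dose vaccine
Under-40: the two-dose vaccine 10/15 = 66.7%, the protein-subunit vaccine 70/122 = 57.4% → the two-dose vaccine
65-plus: the two-dose vaccine 100/254 = 39.4%, the protein-subunit vaccine 3/10 = 30.0% → the two-dose vaccine
Overall: the two-dose vaccine 152/349 = 43.6%, the protein-subunit vaccine 111/224 = 49.6% → the protein-subunit vaccine
The two-dose vaccine wins each age group but the protein-subunit vaccine wins overall — the comparison reverses. The two-dose vaccine's recipients skew toward 65-plus, which has a lower base rate.

No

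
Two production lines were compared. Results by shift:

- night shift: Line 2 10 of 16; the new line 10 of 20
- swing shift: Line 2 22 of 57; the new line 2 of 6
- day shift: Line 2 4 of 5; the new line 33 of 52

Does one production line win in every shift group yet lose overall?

Yes

Night shift: Line 2 10/16 = 62.5%, the new line 10/20 = 50.0% → Line 2
Swing shift: Line 2 22/57 = 38.6%, the new line 2/6 = 33.3% → Line 2
Day shift: Line 2 4/5 = 80.0%, the new line 33/52 = 63.5% → Line 2
Overall: Line 2 36/78 = 46.2%, the new line 45/78 = 57.7% → the new line
Line 2 wins each shift group but the new line wins overall — the comparison reverses. Line 2's units skew toward swing shift, which has a lower base rate.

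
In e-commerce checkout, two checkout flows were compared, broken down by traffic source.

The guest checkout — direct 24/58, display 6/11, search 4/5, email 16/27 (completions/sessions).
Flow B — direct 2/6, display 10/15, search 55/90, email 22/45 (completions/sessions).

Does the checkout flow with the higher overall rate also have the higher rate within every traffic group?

Direct: the guest checkout 24/58 = 41.4%, Flow B 2/6 = 33.3% → the guest checkout
Display: the guest checkout 6/11 = 54.5%, Flow B 10/15 = 66.7% → Flow B
Search: the guest checkout 4/5 = 80.0%, Flow B 55/90 = 61.1% → the guest checkout
Email: the guest checkout 16/27 = 59.3%, Flow B 22/45 = 48.9% → the guest checkout
Overall: the guest checkout 50/101 = 49.5%, Flow B 89/156 = 57.1% → Flow B
Neither sweeps: the guest checkout wins 3 of 4 groups, Flow B wins 1. Flow B wins overall but not every group — no Simpson reversal.

No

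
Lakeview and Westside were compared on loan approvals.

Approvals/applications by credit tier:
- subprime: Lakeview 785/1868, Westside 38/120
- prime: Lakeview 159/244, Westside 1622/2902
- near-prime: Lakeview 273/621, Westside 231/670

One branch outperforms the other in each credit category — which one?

Subprime: Lakeview 785/1868 = 42.0%, Westside 38/120 = 31.7% → Lakeview
Prime: Lakeview 159/244 = 65.2%, Westside 1622/2902 = 55.9% → Lakeview
Near-prime: Lakeview 273/621 = 44.0%, Westside 231/670 = 34.5% → Lakeview
Lakeview has the higher rate in all 3 groups.

Lakeview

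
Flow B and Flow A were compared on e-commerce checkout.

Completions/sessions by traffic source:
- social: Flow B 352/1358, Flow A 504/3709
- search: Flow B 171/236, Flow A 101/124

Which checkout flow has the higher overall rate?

Social: Flow B 352/1358 = 25.9%, Flow A 504/3709 = 13.6% → Flow B
Search: Flow B 171/236 = 72.5%, Flow A 101/124 = 81.5% → Flow A
Overall: Flow B 523/1594 = 32.8%, Flow A 605/3833 = 15.8% → Flow B
(Neither sweeps every traffic group, but Flow B has the higher pooled rate.)

Flow B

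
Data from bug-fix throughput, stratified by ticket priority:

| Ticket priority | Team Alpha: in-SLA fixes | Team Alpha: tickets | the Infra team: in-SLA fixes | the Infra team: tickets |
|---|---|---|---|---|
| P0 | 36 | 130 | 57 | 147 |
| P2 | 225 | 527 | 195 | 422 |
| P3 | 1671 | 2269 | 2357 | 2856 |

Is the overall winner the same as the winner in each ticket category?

Yes

P0: Team Alpha 36/130 = 27.7%, the Infra team 57/147 = 38.8% → the Infra team
P2: Team Alpha 225/527 = 42.7%, the Infra team 195/422 = 46.2% → the Infra team
P3: Team Alpha 1671/2269 = 73.6%, the Infra team 2357/2856 = 82.5% → the Infra team
Overall: Team Alpha 1932/2926 = 66.0%, the Infra team 2609/3425 = 76.2% → the Infra team
The Infra team wins overall and in every ticket group — no reversal.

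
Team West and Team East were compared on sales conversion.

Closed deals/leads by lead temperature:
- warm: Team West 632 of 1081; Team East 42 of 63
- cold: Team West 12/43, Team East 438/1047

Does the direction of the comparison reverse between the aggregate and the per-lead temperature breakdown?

Warm: Team West 632/1081 = 58.5%, Team East 42/63 = 66.7% → Team East
Cold: Team West 12/43 = 27.9%, Team East 438/1047 = 41.8% → Team East
Overall: Team West 644/1124 = 57.3%, Team East 480/1110 = 43.2% → Team West
Team East wins each lead group but Team West wins overall — the comparison reverses. Team East's leads skew toward cold, which has a lower base rate.

Yes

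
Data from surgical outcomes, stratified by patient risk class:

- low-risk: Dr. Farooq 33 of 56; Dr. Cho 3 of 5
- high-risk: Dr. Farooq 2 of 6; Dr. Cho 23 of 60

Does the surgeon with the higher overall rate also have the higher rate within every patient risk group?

Low-risk: Dr. Farooq 33/56 = 58.9%, Dr. Cho 3/5 = 60.0% → Dr. Cho
High-risk: Dr. Farooq 2/6 = 33.3%, Dr. Cho 23/60 = 38.3% → Dr. Cho
Overall: Dr. Farooq 35/62 = 56.5%, Dr. Cho 26/65 = 40.0% → Dr. Farooq
Dr. Cho wins each patient risk group but Dr. Farooq wins overall — the comparison reverses. Dr. Cho's operations skew toward high-risk, which has a lower base rate.

No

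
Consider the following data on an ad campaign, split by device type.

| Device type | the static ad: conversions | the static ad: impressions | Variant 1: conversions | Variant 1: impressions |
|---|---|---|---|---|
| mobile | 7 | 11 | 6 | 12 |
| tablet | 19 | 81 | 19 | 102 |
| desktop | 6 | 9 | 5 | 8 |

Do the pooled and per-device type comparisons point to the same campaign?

Mobile: the static ad 7/11 = 63.6%, Variant 1 6/12 = 50.0% → the static ad
Tablet: the static ad 19/81 = 23.5%, Variant 1 19/102 = 18.6% → the static ad
Desktop: the static ad 6/9 = 66.7%, Variant 1 5/8 = 62.5% → the static ad
Overall: the static ad 32/101 = 31.7%, Variant 1 30/122 = 24.6% → the static ad
The static ad wins overall and in every device group — no reversal.

Yes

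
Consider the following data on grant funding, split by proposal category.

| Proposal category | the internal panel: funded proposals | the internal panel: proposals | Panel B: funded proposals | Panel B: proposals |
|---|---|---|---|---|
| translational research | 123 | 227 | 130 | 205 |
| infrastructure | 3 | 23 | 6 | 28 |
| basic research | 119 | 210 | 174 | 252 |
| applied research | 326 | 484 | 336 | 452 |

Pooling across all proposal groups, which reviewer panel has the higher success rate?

Panel B

Translational research: the internal panel 123/227 = 54.2%, Panel B 130/205 = 63.4% → Panel B
Infrastructure: the internal panel 3/23 = 13.0%, Panel B 6/28 = 21.4% → Panel B
Basic research: the internal panel 119/210 = 56.7%, Panel B 174/252 = 69.0% → Panel B
Applied research: the internal panel 326/484 = 67.4%, Panel B 336/452 = 74.3% → Panel B
Overall: the internal panel 571/944 = 60.5%, Panel B 646/937 = 68.9% → Panel B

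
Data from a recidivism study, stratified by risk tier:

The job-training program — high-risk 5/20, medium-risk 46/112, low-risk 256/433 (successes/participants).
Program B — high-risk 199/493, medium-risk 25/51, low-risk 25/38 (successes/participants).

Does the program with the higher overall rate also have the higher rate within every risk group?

High-risk: the job-training program 5/20 = 25.0%, Program B 199/493 = 40.4% → Program B
Medium-risk: the job-training program 46/112 = 41.1%, Program B 25/51 = 49.0% → Program B
Low-risk: the job-training program 256/433 = 59.1%, Program B 25/38 = 65.8% → Program B
Overall: the job-training program 307/565 = 54.3%, Program B 249/582 = 42.8% → the job-training program
Program B wins each risk group but the job-training program wins overall — the comparison reverses. Program B's participants skew toward high-risk, which has a lower base rate.

No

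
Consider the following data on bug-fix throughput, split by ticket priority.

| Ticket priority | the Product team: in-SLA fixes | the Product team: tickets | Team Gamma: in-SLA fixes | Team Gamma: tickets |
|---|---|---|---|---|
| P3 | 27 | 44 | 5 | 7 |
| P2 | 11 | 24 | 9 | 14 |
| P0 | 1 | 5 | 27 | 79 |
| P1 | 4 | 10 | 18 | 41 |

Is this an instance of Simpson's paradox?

P3: the Product team 27/44 = 61.4%, Team Gamma 5/7 = 71.4% → Team Gamma
P2: the Product team 11/24 = 45.8%, Team Gamma 9/14 = 64.3% → Team Gamma
P0: the Product team 1/5 = 20.0%, Team Gamma 27/79 = 34.2% → Team Gamma
P1: the Product team 4/10 = 40.0%, Team Gamma 18/41 = 43.9% → Team Gamma
Overall: the Product team 43/83 = 51.8%, Team Gamma 59/141 = 41.8% → the Product team
Team Gamma wins each ticket group but the Product team wins overall — the comparison reverses. Team Gamma's tickets skew toward P0, which has a lower base rate.

Yes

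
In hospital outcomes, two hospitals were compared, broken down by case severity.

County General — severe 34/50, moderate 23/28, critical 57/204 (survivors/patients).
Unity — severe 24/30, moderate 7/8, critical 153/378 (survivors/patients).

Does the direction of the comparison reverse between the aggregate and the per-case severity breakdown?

Severe: County General 34/50 = 68.0%, Unity 24/30 = 80.0% → Unity
Moderate: County General 23/28 = 82.1%, Unity 7/8 = 87.5% → Unity
Critical: County General 57/204 = 27.9%, Unity 153/378 = 40.5% → Unity
Overall: County General 114/282 = 40.4%, Unity 184/416 = 44.2% → Unity
Unity wins overall and in every case group — no reversal.

No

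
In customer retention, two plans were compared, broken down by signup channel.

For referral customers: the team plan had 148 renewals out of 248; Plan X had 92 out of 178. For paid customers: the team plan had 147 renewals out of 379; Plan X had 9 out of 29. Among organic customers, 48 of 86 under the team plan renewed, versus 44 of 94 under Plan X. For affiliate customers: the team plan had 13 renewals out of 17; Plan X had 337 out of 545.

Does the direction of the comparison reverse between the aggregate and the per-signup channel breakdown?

Referral: the team plan 148/248 = 59.7%, Plan X 92/178 = 51.7% → the team plan
Paid: the team plan 147/379 = 38.8%, Plan X 9/29 = 31.0% → the team plan
Organic: the team plan 48/86 = 55.8%, Plan X 44/94 = 46.8% → the team plan
Affiliate: the team plan 13/17 = 76.5%, Plan X 337/545 = 61.8% → the team plan
Overall: the team plan 356/730 = 48.8%, Plan X 482/846 = 57.0% → Plan X
The team plan wins each signup group but Plan X wins overall — the comparison reverses. The team plan's customers skew toward paid, which has a lower base rate.

Yes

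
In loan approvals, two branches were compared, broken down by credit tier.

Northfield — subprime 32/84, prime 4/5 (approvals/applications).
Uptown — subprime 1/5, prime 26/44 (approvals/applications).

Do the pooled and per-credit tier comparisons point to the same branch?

Subprime: Northfield 32/84 = 38.1%, Uptown 1/5 = 20.0% → Northfield
Prime: Northfield 4/5 = 80.0%, Uptown 26/44 = 59.1% → Northfield
Overall: Northfield 36/89 = 40.4%, Uptown 27/49 = 55.1% → Uptown
Northfield wins each credit group but Uptown wins overall — the comparison reverses. Northfield's applications skew toward subprime, which has a lower base rate.

No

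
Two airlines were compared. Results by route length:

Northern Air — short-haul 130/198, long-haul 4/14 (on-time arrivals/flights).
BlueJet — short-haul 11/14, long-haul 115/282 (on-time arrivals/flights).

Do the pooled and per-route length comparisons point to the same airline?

No

Short-haul: Northern Air 130/198 = 65.7%, BlueJet 11/14 = 78.6% → BlueJet
Long-haul: Northern Air 4/14 = 28.6%, BlueJet 115/282 = 40.8% → BlueJet
Overall: Northern Air 134/212 = 63.2%, BlueJet 126/296 = 42.6% → Northern Air
BlueJet wins each route group but Northern Air wins overall — the comparison reverses. BlueJet's flights skew toward long-haul, which has a lower base rate.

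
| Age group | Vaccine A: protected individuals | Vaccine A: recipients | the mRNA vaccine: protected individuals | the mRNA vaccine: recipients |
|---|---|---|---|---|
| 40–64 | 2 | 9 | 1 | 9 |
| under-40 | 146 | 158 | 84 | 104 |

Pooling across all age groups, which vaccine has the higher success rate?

40–64: Vaccine A 2/9 = 22.2%, the mRNA vaccine 1/9 = 11.1% → Vaccine A
Under-40: Vaccine A 146/158 = 92.4%, the mRNA vaccine 84/104 = 80.8% → Vaccine A
Overall: Vaccine A 148/167 = 88.6%, the mRNA vaccine 85/113 = 75.2% → Vaccine A

Vaccine A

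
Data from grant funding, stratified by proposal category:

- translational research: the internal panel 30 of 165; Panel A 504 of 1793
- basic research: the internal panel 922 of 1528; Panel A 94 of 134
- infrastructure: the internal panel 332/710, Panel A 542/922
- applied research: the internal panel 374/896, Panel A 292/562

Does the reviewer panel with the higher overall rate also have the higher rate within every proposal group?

No

Translational research: the internal panel 30/165 = 18.2%, Panel A 504/1793 = 28.1% → Panel A
Basic research: the internal panel 922/1528 = 60.3%, Panel A 94/134 = 70.1% → Panel A
Infrastructure: the internal panel 332/710 = 46.8%, Panel A 542/922 = 58.8% → Panel A
Applied research: the internal panel 374/896 = 41.7%, Panel A 292/562 = 52.0% → Panel A
Overall: the internal panel 1658/3299 = 50.3%, Panel A 1432/3411 = 42.0% → the internal panel
Panel A wins each proposal group but the internal panel wins overall — the comparison reverses. Panel A's proposals skew toward translational research, which has a lower base rate.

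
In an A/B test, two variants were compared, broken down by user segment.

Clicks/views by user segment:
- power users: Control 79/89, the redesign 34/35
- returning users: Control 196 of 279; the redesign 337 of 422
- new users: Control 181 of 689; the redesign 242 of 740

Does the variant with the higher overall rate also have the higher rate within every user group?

Yes

Power users: Control 79/89 = 88.8%, the redesign 34/35 = 97.1% → the redesign
Returning users: Control 196/279 = 70.3%, the redesign 337/422 = 79.9% → the redesign
New users: Control 181/689 = 26.3%, the redesign 242/740 = 32.7% → the redesign
Overall: Control 456/1057 = 43.1%, the redesign 613/1197 = 51.2% → the redesign
The redesign wins overall and in every user group — no reversal.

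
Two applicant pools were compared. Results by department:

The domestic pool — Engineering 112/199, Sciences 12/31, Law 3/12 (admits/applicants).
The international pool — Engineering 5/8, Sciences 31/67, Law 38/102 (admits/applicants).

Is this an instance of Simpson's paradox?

Yes

Engineering: the domestic pool 112/199 = 56.3%, the international pool 5/8 = 62.5% → the international pool
Sciences: the domestic pool 12/31 = 38.7%, the international pool 31/67 = 46.3% → the international pool
Law: the domestic pool 3/12 = 25.0%, the international pool 38/102 = 37.3% → the international pool
Overall: the domestic pool 127/242 = 52.5%, the international pool 74/177 = 41.8% → the domestic pool
The international pool wins each department group but the domestic pool wins overall — the comparison reverses. The international pool's applicants skew toward Law, which has a lower base rate.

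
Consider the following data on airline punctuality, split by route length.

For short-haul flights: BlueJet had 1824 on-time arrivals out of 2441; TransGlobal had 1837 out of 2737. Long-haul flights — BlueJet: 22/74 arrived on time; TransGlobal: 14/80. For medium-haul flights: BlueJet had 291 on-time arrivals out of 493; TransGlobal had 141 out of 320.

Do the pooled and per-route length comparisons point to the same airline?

Yes

Short-haul: BlueJet 1824/2441 = 74.7%, TransGlobal 1837/2737 = 67.1% → BlueJet
Long-haul: BlueJet 22/74 = 29.7%, TransGlobal 14/80 = 17.5% → BlueJet
Medium-haul: BlueJet 291/493 = 59.0%, TransGlobal 141/320 = 44.1% → BlueJet
Overall: BlueJet 2137/3008 = 71.0%, TransGlobal 1992/3137 = 63.5% → BlueJet
BlueJet wins overall and in every route group — no reversal.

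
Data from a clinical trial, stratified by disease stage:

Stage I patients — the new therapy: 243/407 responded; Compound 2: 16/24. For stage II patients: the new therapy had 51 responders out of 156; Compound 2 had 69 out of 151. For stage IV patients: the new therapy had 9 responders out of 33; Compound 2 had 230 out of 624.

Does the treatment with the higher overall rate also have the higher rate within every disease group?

No

Stage I: the new therapy 243/407 = 59.7%, Compound 2 16/24 = 66.7% → Compound 2
Stage II: the new therapy 51/156 = 32.7%, Compound 2 69/151 = 45.7% → Compound 2
Stage IV: the new therapy 9/33 = 27.3%, Compound 2 230/624 = 36.9% → Compound 2
Overall: the new therapy 303/596 = 50.8%, Compound 2 315/799 = 39.4% → the new therapy
Compound 2 wins each disease group but the new therapy wins overall — the comparison reverses. Compound 2's patients skew toward stage IV, which has a lower base rate.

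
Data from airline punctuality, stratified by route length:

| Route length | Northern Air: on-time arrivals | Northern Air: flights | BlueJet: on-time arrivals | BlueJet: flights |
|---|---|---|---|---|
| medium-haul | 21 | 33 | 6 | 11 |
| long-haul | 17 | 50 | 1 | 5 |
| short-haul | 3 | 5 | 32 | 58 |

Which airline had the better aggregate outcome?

BlueJet

Medium-haul: Northern Air 21/33 = 63.6%, BlueJet 6/11 = 54.5% → Northern Air
Long-haul: Northern Air 17/50 = 34.0%, BlueJet 1/5 = 20.0% → Northern Air
Short-haul: Northern Air 3/5 = 60.0%, BlueJet 32/58 = 55.2% → Northern Air
Overall: Northern Air 41/88 = 46.6%, BlueJet 39/74 = 52.7% → BlueJet
(Northern Air wins every route group but BlueJet wins overall — Northern Air's flights skew toward the low-rate long-haul group.)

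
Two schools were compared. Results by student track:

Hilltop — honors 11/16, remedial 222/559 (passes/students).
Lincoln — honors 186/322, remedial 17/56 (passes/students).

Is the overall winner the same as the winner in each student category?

No

Honors: Hilltop 11/16 = 68.8%, Lincoln 186/322 = 57.8% → Hilltop
Remedial: Hilltop 222/559 = 39.7%, Lincoln 17/56 = 30.4% → Hilltop
Overall: Hilltop 233/575 = 40.5%, Lincoln 203/378 = 53.7% → Lincoln
Hilltop wins each student group but Lincoln wins overall — the comparison reverses. Hilltop's students skew toward remedial, which has a lower base rate.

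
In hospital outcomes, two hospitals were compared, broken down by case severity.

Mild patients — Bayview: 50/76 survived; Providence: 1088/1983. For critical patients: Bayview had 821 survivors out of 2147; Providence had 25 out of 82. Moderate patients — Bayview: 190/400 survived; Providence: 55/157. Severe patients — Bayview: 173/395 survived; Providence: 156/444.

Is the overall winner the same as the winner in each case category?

No

Mild: Bayview 50/76 = 65.8%, Providence 1088/1983 = 54.9% → Bayview
Critical: Bayview 821/2147 = 38.2%, Providence 25/82 = 30.5% → Bayview
Moderate: Bayview 190/400 = 47.5%, Providence 55/157 = 35.0% → Bayview
Severe: Bayview 173/395 = 43.8%, Providence 156/444 = 35.1% → Bayview
Overall: Bayview 1234/3018 = 40.9%, Providence 1324/2666 = 49.7% → Providence
Bayview wins each case group but Providence wins overall — the comparison reverses. Bayview's patients skew toward critical, which has a lower base rate.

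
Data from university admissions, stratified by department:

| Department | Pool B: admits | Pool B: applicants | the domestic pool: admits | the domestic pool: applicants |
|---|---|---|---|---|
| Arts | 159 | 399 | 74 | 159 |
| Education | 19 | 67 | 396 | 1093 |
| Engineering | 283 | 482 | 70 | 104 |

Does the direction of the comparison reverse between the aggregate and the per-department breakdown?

Yes

Arts: Pool B 159/399 = 39.8%, the domestic pool 74/159 = 46.5% → the domestic pool
Education: Pool B 19/67 = 28.4%, the domestic pool 396/1093 = 36.2% → the domestic pool
Engineering: Pool B 283/482 = 58.7%, the domestic pool 70/104 = 67.3% → the domestic pool
Overall: Pool B 461/948 = 48.6%, the domestic pool 540/1356 = 39.8% → Pool B
The domestic pool wins each department group but Pool B wins overall — the comparison reverses. The domestic pool's applicants skew toward Education, which has a lower base rate.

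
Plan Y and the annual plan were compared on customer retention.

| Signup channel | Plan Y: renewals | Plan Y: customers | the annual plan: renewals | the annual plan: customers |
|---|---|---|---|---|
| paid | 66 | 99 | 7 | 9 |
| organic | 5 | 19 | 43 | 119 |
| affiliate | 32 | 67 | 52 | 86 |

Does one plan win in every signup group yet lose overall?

Yes

Paid: Plan Y 66/99 = 66.7%, the annual plan 7/9 = 77.8% → the annual plan
Organic: Plan Y 5/19 = 26.3%, the annual plan 43/119 = 36.1% → the annual plan
Affiliate: Plan Y 32/67 = 47.8%, the annual plan 52/86 = 60.5% → the annual plan
Overall: Plan Y 103/185 = 55.7%, the annual plan 102/214 = 47.7% → Plan Y
The annual plan wins each signup group but Plan Y wins overall — the comparison reverses. The annual plan's customers skew toward organic, which has a lower base rate.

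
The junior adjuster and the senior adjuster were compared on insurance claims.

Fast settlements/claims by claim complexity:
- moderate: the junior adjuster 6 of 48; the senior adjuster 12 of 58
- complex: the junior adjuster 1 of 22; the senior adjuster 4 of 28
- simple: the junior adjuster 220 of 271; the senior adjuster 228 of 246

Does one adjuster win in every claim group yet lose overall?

No

Moderate: the junior adjuster 6/48 = 12.5%, the senior adjuster 12/58 = 20.7% → the senior adjuster
Complex: the junior adjuster 1/22 = 4.5%, the senior adjuster 4/28 = 14.3% → the senior adjuster
Simple: the junior adjuster 220/271 = 81.2%, the senior adjuster 228/246 = 92.7% → the senior adjuster
Overall: the junior adjuster 227/341 = 66.6%, the senior adjuster 244/332 = 73.5% → the senior adjuster
The senior adjuster wins overall and in every claim group — no reversal.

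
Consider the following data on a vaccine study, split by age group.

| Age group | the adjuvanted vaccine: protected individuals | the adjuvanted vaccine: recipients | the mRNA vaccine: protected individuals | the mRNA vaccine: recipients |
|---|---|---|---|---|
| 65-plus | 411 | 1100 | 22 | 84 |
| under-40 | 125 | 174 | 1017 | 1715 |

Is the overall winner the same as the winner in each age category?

65-plus: the adjuvanted vaccine 411/1100 = 37.4%, the mRNA vaccine 22/84 = 26.2% → the adjuvanted vaccine
Under-40: the adjuvanted vaccine 125/174 = 71.8%, the mRNA vaccine 1017/1715 = 59.3% → the adjuvanted vaccine
Overall: the adjuvanted vaccine 536/1274 = 42.1%, the mRNA vaccine 1039/1799 = 57.8% → the mRNA vaccine
The adjuvanted vaccine wins each age group but the mRNA vaccine wins overall — the comparison reverses. The adjuvanted vaccine's recipients skew toward 65-plus, which has a lower base rate.

No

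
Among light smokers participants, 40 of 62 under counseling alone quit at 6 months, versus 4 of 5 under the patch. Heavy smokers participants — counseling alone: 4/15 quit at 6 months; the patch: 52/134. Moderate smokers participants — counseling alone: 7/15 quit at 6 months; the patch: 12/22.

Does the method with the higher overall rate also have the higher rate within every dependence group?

No

Light smokers: counseling alone 40/62 = 64.5%, the patch 4/5 = 80.0% → the patch
Heavy smokers: counseling alone 4/15 = 26.7%, the patch 52/134 = 38.8% → the patch
Moderate smokers: counseling alone 7/15 = 46.7%, the patch 12/22 = 54.5% → the patch
Overall: counseling alone 51/92 = 55.4%, the patch 68/161 = 42.2% → counseling alone
The patch wins each dependence group but counseling alone wins overall — the comparison reverses. The patch's participants skew toward heavy smokers, which has a lower base rate.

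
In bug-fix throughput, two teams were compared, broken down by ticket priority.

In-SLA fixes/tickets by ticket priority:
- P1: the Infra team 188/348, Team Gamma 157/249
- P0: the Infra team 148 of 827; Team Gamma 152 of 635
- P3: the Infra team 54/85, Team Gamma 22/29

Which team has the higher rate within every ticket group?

Team Gamma

P1: the Infra team 188/348 = 54.0%, Team Gamma 157/249 = 63.1% → Team Gamma
P0: the Infra team 148/827 = 17.9%, Team Gamma 152/635 = 23.9% → Team Gamma
P3: the Infra team 54/85 = 63.5%, Team Gamma 22/29 = 75.9% → Team Gamma
Team Gamma has the higher rate in all 3 groups.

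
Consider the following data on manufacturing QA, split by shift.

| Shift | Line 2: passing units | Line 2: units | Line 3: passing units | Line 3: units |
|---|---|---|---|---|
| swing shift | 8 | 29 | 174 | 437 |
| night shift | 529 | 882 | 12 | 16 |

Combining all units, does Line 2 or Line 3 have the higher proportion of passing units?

Line 2

Swing shift: Line 2 8/29 = 27.6%, Line 3 174/437 = 39.8% → Line 3
Night shift: Line 2 529/882 = 60.0%, Line 3 12/16 = 75.0% → Line 3
Overall: Line 2 537/911 = 58.9%, Line 3 186/453 = 41.1% → Line 2
(Line 3 wins every shift group but Line 2 wins overall — Line 3's units skew toward the low-rate swing shift group.)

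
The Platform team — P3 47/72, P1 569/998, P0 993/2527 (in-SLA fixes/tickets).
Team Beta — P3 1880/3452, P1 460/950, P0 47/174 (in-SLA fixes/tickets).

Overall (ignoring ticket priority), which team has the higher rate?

Team Beta

P3: the Platform team 47/72 = 65.3%, Team Beta 1880/3452 = 54.5% → the Platform team
P1: the Platform team 569/998 = 57.0%, Team Beta 460/950 = 48.4% → the Platform team
P0: the Platform team 993/2527 = 39.3%, Team Beta 47/174 = 27.0% → the Platform team
Overall: the Platform team 1609/3597 = 44.7%, Team Beta 2387/4576 = 52.2% → Team Beta
(The Platform team wins every ticket group but Team Beta wins overall — the Platform team's tickets skew toward the low-rate P0 group.)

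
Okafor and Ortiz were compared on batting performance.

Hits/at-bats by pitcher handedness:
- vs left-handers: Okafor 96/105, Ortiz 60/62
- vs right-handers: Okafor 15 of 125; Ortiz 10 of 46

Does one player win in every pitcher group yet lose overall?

Vs left-handers: Okafor 96/105 = 91.4%, Ortiz 60/62 = 96.8% → Ortiz
Vs right-handers: Okafor 15/125 = 12.0%, Ortiz 10/46 = 21.7% → Ortiz
Overall: Okafor 111/230 = 48.3%, Ortiz 70/108 = 64.8% → Ortiz
Ortiz wins overall and in every pitcher group — no reversal.

No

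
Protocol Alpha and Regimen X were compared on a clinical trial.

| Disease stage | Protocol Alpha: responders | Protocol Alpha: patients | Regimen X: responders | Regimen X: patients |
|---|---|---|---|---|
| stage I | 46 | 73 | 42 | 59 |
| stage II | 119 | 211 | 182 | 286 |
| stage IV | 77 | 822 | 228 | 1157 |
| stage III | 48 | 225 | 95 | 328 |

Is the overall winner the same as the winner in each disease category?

Yes

Stage I: Protocol Alpha 46/73 = 63.0%, Regimen X 42/59 = 71.2% → Regimen X
Stage II: Protocol Alpha 119/211 = 56.4%, Regimen X 182/286 = 63.6% → Regimen X
Stage IV: Protocol Alpha 77/822 = 9.4%, Regimen X 228/1157 = 19.7% → Regimen X
Stage III: Protocol Alpha 48/225 = 21.3%, Regimen X 95/328 = 29.0% → Regimen X
Overall: Protocol Alpha 290/1331 = 21.8%, Regimen X 547/1830 = 29.9% → Regimen X
Regimen X wins overall and in every disease group — no reversal.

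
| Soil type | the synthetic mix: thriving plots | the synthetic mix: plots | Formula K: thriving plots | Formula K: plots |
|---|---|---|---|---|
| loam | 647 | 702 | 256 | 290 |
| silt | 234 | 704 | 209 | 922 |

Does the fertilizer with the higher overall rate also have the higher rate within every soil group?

Yes

Loam: the synthetic mix 647/702 = 92.2%, Formula K 256/290 = 88.3% → the synthetic mix
Silt: the synthetic mix 234/704 = 33.2%, Formula K 209/922 = 22.7% → the synthetic mix
Overall: the synthetic mix 881/1406 = 62.7%, Formula K 465/1212 = 38.4% → the synthetic mix
The synthetic mix wins overall and in every soil group — no reversal.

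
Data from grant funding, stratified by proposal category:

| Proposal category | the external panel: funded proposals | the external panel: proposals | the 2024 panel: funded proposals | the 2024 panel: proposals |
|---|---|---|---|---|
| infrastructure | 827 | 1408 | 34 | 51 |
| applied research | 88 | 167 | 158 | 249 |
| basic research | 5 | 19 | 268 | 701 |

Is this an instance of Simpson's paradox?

Infrastructure: the external panel 827/1408 = 58.7%, the 2024 panel 34/51 = 66.7% → the 2024 panel
Applied research: the external panel 88/167 = 52.7%, the 2024 panel 158/249 = 63.5% → the 2024 panel
Basic research: the external panel 5/19 = 26.3%, the 2024 panel 268/701 = 38.2% → the 2024 panel
Overall: the external panel 920/1594 = 57.7%, the 2024 panel 460/1001 = 46.0% → the external panel
The 2024 panel wins each proposal group but the external panel wins overall — the comparison reverses. The 2024 panel's proposals skew toward basic research, which has a lower base rate.

Yes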